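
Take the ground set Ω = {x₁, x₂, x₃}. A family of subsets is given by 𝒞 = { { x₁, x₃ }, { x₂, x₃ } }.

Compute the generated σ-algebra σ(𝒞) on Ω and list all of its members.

Initial family (4 sets): { ∅, { x₁, x₃ }, { x₂, x₃ }, Ω }.
Step 1: +2 →
  { x₁ }  = complement { x₂, x₃ }
  { x₂ }  = complement { x₁, x₃ }
Step 2 adds 1:
  { x₁, x₂ }  = { x₂ } ∪ { x₁ }
Step 3. New:
  { x₃ }  = complement { x₁, x₂ }
Step 4: closed — nothing new.

σ(𝒞) = { ∅, { x₁ }, { x₂ }, { x₃ }, { x₁, x₂ }, { x₁, x₃ }, { x₂, x₃ }, Ω }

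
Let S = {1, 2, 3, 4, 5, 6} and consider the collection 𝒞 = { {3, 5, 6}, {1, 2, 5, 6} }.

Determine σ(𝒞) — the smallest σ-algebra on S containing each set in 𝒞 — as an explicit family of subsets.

Initial family (4 sets): { {}, {3, 5, 6}, {1, 2, 5, 6}, S }.
Round 1: +3 →
  {3, 4}  = S∖{1, 2, 5, 6}
  {1, 2, 4}  = S∖{3, 5, 6}
  {1, 2, 3, 5, 6}  = {1, 2, 5, 6} ∪ {3, 5, 6}
  [7 total]
Round 2: 4 new —
  {4}  = S∖{1, 2, 3, 5, 6}
  {1, 2, 3, 4}  = {3, 4} ∪ {1, 2, 4}
  {3, 4, 5, 6}  = {3, 4} ∪ {3, 5, 6}
  {1, 2, 4, 5, 6}  = {1, 2, 4} ∪ {1, 2, 5, 6}
  [11 total]
Round 3. New:
  {3}  = S∖{1, 2, 4, 5, 6}
  {1, 2}  = S∖{3, 4, 5, 6}
  {5, 6}  = S∖{1, 2, 3, 4}
  [14 total]
Round 4. New:
  {1, 2, 3}  = {3} ∪ {1, 2}
  {4, 5, 6}  = {5, 6} ∪ {4}
  [16 total]
Round 5: already closed under ᶜ and ∪.

Hence σ(𝒞) has 16 members: { {}, {3}, {4}, {1, 2}, {3, 4}, {5, 6}, {1, 2, 3}, {1, 2, 4}, {3, 5, 6}, {4, 5, 6}, {1, 2, 3, 4}, {1, 2, 5, 6}, {3, 4, 5, 6}, {1, 2, 3, 5, 6}, {1, 2, 4, 5, 6}, S }.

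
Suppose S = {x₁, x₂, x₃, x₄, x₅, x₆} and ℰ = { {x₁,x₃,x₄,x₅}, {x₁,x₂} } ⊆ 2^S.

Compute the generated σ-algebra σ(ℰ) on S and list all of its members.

σ(ℰ) (16 sets): { ∅, {x₁}, {x₂}, {x₆}, {x₁,x₂}, {x₁,x₆}, {x₂,x₆}, {x₁,x₂,x₆}, {x₃,x₄,x₅}, {x₁,x₃,x₄,x₅}, {x₂,x₃,x₄,x₅}, {x₃,x₄,x₅,x₆}, {x₁,x₂,x₃,x₄,x₅}, {x₁,x₃,x₄,x₅,x₆}, {x₂,x₃,x₄,x₅,x₆}, S }

Derivation:
Begin from { ∅, {x₁,x₂}, {x₁,x₃,x₄,x₅}, S } (that is, ℰ plus ∅ and S).
Round 1 (3 new):
  {x₂,x₆}  = S∖{x₁,x₃,x₄,x₅}
  {x₃,x₄,x₅,x₆}  = S∖{x₁,x₂}
  {x₁,x₂,x₃,x₄,x₅}  = {x₁,x₂} ∪ {x₁,x₃,x₄,x₅}
Round 2. New:
  {x₆}  = S∖{x₁,x₂,x₃,x₄,x₅}
  {x₁,x₂,x₆}  = {x₁,x₂} ∪ {x₂,x₆}
  {x₁,x₃,x₄,x₅,x₆}  = {x₁,x₃,x₄,x₅} ∪ {x₃,x₄,x₅,x₆}
  {x₂,x₃,x₄,x₅,x₆}  = {x₃,x₄,x₅,x₆} ∪ {x₂,x₆}
Round 3: 3 new —
  {x₁}  = S∖{x₂,x₃,x₄,x₅,x₆}
  {x₂}  = S∖{x₁,x₃,x₄,x₅,x₆}
  {x₃,x₄,x₅}  = S∖{x₁,x₂,x₆}
Round 4: 2 new —
  {x₁,x₆}  = {x₆} ∪ {x₁}
  {x₂,x₃,x₄,x₅}  = {x₃,x₄,x₅} ∪ {x₂}
Round 5: already closed under ᶜ and ∪.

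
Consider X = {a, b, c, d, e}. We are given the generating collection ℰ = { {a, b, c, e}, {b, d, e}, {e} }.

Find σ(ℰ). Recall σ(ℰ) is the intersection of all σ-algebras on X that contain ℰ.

σ(ℰ) (16 sets): { {}, {b}, {d}, {e}, {a, c}, {b, d}, {b, e}, {d, e}, {a, b, c}, {a, c, d}, {a, c, e}, {b, d, e}, {a, b, c, d}, {a, b, c, e}, {a, c, d, e}, X }

Trace:
Begin from { {}, {e}, {b, d, e}, {a, b, c, e}, X } (that is, ℰ plus ∅ and X).
Pass 1. New:
  {d}  = {a, b, c, e}ᶜ
  {a, c}  = {b, d, e}ᶜ
  {a, b, c, d}  = {e}ᶜ
  |family| = 8
Pass 2 (3 new):
  {d, e}  = {d} ∪ {e}
  {a, c, d}  = {d} ∪ {a, c}
  {a, c, e}  = {a, c} ∪ {e}
  |family| = 11
Pass 3: 4 new —
  {b, d}  = {a, c, e}ᶜ
  {b, e}  = {a, c, d}ᶜ
  {a, b, c}  = {d, e}ᶜ
  {a, c, d, e}  = {d, e} ∪ {a, c, d}
  |family| = 15
Pass 4: 1 new —
  {b}  = {a, c, d, e}ᶜ
  |family| = 16
After Pass 5 the family is unchanged; done.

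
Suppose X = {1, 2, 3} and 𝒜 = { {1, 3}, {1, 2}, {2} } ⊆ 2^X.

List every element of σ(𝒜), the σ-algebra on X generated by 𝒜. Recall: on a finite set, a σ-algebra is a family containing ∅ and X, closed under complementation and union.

σ(𝒜) = { {}, {1}, {2}, {3}, {1, 2}, {1, 3}, {2, 3}, X }

Derivation:
Seed the family with 𝒜 together with ∅ and X: { {}, {2}, {1, 2}, {1, 3}, X }.
Step 1. New:
  {3}  = complement {1, 2}
  [6 total]
Step 2: 1 new —
  {2, 3}  = {3} ∪ {2}
  [7 total]
Step 3 adds 1:
  {1}  = complement {2, 3}
  [8 total]
After Step 4 the family is unchanged; done.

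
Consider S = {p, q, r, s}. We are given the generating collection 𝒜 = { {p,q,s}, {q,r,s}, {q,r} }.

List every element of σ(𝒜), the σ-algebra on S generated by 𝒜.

|σ(𝒜)| = 16.  σ(𝒜) = { ∅, {p}, {q}, {r}, {s}, {p,q}, {p,r}, {p,s}, {q,r}, {q,s}, {r,s}, {p,q,r}, {p,q,s}, {p,r,s}, {q,r,s}, S }

Working:
Seed the family with 𝒜 together with ∅ and S: { ∅, {q,r}, {p,q,s}, {q,r,s}, S }.
Round 1. New:
  {p}  = S∖{q,r,s}
  {r}  = S∖{p,q,s}
  {p,s}  = S∖{q,r}
  — 8 sets.
Round 2. New:
  {p,r}  = {r} ∪ {p}
  {p,q,r}  = {q,r} ∪ {p}
  {p,r,s}  = {r} ∪ {p,s}
  — 11 sets.
Round 3 adds 3:
  {q}  = S∖{p,r,s}
  {s}  = S∖{p,q,r}
  {q,s}  = S∖{p,r}
  — 14 sets.
Round 4. New:
  {p,q}  = {q} ∪ {p}
  {r,s}  = {r} ∪ {s}
  — 16 sets.
Round 5: closed — nothing new.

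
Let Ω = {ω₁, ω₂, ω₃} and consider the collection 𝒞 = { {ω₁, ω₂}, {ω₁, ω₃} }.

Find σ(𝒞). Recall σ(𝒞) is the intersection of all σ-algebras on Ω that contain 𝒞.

Answer: σ(𝒞) = { {}, {ω₁}, {ω₂}, {ω₃}, {ω₁, ω₂}, {ω₁, ω₃}, {ω₂, ω₃}, Ω }

Working:
Take S₀ = 𝒞 ∪ {∅, Ω} = { {}, {ω₁, ω₂}, {ω₁, ω₃}, Ω }.
Iteration 1 (2 new):
  {ω₂}  = ᶜ of {ω₁, ω₃}
  {ω₃}  = ᶜ of {ω₁, ω₂}
  |family| = 6
Iteration 2 (1 new):
  {ω₂, ω₃}  = {ω₃} ∪ {ω₂}
  |family| = 7
Iteration 3: +1 →
  {ω₁}  = ᶜ of {ω₂, ω₃}
  |family| = 8
Iteration 4: no new sets; the family is a σ-algebra.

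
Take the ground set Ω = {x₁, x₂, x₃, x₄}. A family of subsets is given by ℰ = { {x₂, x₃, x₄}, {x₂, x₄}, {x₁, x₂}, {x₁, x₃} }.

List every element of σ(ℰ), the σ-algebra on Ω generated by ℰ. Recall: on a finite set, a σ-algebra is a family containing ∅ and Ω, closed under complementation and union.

Start: ℰ ∪ {∅, Ω} = { {}, {x₁, x₂}, {x₁, x₃}, {x₂, x₄}, {x₂, x₃, x₄}, Ω }.
Iteration 1 (4 new):
  {x₁}  = Ω∖{x₂, x₃, x₄}
  {x₃, x₄}  = Ω∖{x₁, x₂}
  {x₁, x₂, x₃}  = {x₁, x₂} ∪ {x₁, x₃}
  {x₁, x₂, x₄}  = {x₁, x₂} ∪ {x₂, x₄}
  |family| = 10
Iteration 2. New:
  {x₃}  = Ω∖{x₁, x₂, x₄}
  {x₄}  = Ω∖{x₁, x₂, x₃}
  {x₁, x₃, x₄}  = {x₃, x₄} ∪ {x₁, x₃}
  |family| = 13
Iteration 3 adds 2:
  {x₂}  = Ω∖{x₁, x₃, x₄}
  {x₁, x₄}  = {x₄} ∪ {x₁}
  |family| = 15
Iteration 4 (1 new):
  {x₂, x₃}  = Ω∖{x₁, x₄}
  |family| = 16
Iteration 5: closed — nothing new.

Hence σ(ℰ) has 16 members: { {}, {x₁}, {x₂}, {x₃}, {x₄}, {x₁, x₂}, {x₁, x₃}, {x₁, x₄}, {x₂, x₃}, {x₂, x₄}, {x₃, x₄}, {x₁, x₂, x₃}, {x₁, x₂, x₄}, {x₁, x₃, x₄}, {x₂, x₃, x₄}, Ω }.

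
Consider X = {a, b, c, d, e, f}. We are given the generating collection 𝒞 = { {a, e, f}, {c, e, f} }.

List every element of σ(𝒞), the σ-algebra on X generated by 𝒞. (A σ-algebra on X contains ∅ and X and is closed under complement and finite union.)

σ(𝒞) (16 sets): { {}, {a}, {c}, {a, c}, {b, d}, {e, f}, {a, b, d}, {a, e, f}, {b, c, d}, {c, e, f}, {a, b, c, d}, {a, c, e, f}, {b, d, e, f}, {a, b, d, e, f}, {b, c, d, e, f}, X }

Derivation:
Start: 𝒞 ∪ {∅, X} = { {}, {a, e, f}, {c, e, f}, X }.
Pass 1: 3 new —
  {a, b, d}  = {c, e, f}ᶜ
  {b, c, d}  = {a, e, f}ᶜ
  {a, c, e, f}  = {a, e, f} ∪ {c, e, f}
  — 7 sets.
Pass 2 adds 4:
  {b, d}  = {a, c, e, f}ᶜ
  {a, b, c, d}  = {b, c, d} ∪ {a, b, d}
  {a, b, d, e, f}  = {a, e, f} ∪ {a, b, d}
  {b, c, d, e, f}  = {b, c, d} ∪ {c, e, f}
  — 11 sets.
Pass 3: +3 →
  {a}  = {b, c, d, e, f}ᶜ
  {c}  = {a, b, d, e, f}ᶜ
  {e, f}  = {a, b, c, d}ᶜ
  — 14 sets.
Pass 4: 2 new —
  {a, c}  = {c} ∪ {a}
  {b, d, e, f}  = {e, f} ∪ {b, d}
  — 16 sets.
Pass 5 adds nothing — fixpoint reached.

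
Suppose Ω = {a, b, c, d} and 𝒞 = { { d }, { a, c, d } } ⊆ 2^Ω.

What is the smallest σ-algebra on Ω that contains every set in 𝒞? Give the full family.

σ(𝒞) (8 sets): { ∅, { b }, { d }, { a, c }, { b, d }, { a, b, c }, { a, c, d }, Ω }

Check:
Start: 𝒞 ∪ {∅, Ω} = { ∅, { d }, { a, c, d }, Ω }.
Step 1. New:
  { b }  = { a, c, d }ᶜ
  { a, b, c }  = { d }ᶜ
  |family| = 6
Step 2: +1 →
  { b, d }  = { d } ∪ { b }
  |family| = 7
Step 3 adds 1:
  { a, c }  = { b, d }ᶜ
  |family| = 8
After Step 4 the family is unchanged; done.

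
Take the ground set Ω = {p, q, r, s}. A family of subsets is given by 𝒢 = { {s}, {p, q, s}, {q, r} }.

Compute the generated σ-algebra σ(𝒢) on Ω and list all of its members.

Start: 𝒢 ∪ {∅, Ω} = { {}, {s}, {q, r}, {p, q, s}, Ω }.
Iteration 1 adds 4:
  {r}  = Ω∖{p, q, s}
  {p, s}  = Ω∖{q, r}
  {p, q, r}  = Ω∖{s}
  {q, r, s}  = {q, r} ∪ {s}
  [9 total]
Iteration 2: +3 →
  {p}  = Ω∖{q, r, s}
  {r, s}  = {r} ∪ {s}
  {p, r, s}  = {r} ∪ {p, s}
  [12 total]
Iteration 3. New:
  {q}  = Ω∖{p, r, s}
  {p, q}  = Ω∖{r, s}
  {p, r}  = {r} ∪ {p}
  [15 total]
Iteration 4: +1 →
  {q, s}  = Ω∖{p, r}
  [16 total]
After Iteration 5 the family is unchanged; done.

Hence σ(𝒢) has 16 members: { {}, {p}, {q}, {r}, {s}, {p, q}, {p, r}, {p, s}, {q, r}, {q, s}, {r, s}, {p, q, r}, {p, q, s}, {p, r, s}, {q, r, s}, Ω }.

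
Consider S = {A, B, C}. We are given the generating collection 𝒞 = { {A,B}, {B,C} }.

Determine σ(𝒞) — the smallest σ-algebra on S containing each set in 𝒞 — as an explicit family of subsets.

Take S₀ = 𝒞 ∪ {∅, S} = { {}, {A,B}, {B,C}, S }.
Step 1: 2 new —
  {A}  = S∖{B,C}
  {C}  = S∖{A,B}
  |family| = 6
Step 2: +1 →
  {A,C}  = {C} ∪ {A}
  |family| = 7
Step 3 (1 new):
  {B}  = S∖{A,C}
  |family| = 8
Step 4: already closed under ᶜ and ∪.

σ(𝒞) = { {}, {A}, {B}, {C}, {A,B}, {A,C}, {B,C}, S }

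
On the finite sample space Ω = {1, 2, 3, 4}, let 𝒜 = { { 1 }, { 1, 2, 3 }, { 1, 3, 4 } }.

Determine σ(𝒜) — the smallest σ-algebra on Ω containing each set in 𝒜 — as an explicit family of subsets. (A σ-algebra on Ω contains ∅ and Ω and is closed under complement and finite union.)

σ(𝒜) (16 sets): { ∅, { 1 }, { 2 }, { 3 }, { 4 }, { 1, 2 }, { 1, 3 }, { 1, 4 }, { 2, 3 }, { 2, 4 }, { 3, 4 }, { 1, 2, 3 }, { 1, 2, 4 }, { 1, 3, 4 }, { 2, 3, 4 }, Ω }

Working:
Take S₀ = 𝒜 ∪ {∅, Ω} = { ∅, { 1 }, { 1, 2, 3 }, { 1, 3, 4 }, Ω }.
Step 1 adds 3:
  { 2 }  = Ω∖{ 1, 3, 4 }
  { 4 }  = Ω∖{ 1, 2, 3 }
  { 2, 3, 4 }  = Ω∖{ 1 }
Step 2: 3 new —
  { 1, 2 }  = { 2 } ∪ { 1 }
  { 1, 4 }  = { 4 } ∪ { 1 }
  { 2, 4 }  = { 4 } ∪ { 2 }
Step 3 adds 4:
  { 1, 3 }  = Ω∖{ 2, 4 }
  { 2, 3 }  = Ω∖{ 1, 4 }
  { 3, 4 }  = Ω∖{ 1, 2 }
  { 1, 2, 4 }  = { 1, 4 } ∪ { 1, 2 }
Step 4 adds 1:
  { 3 }  = Ω∖{ 1, 2, 4 }
Step 5 adds nothing — fixpoint reached.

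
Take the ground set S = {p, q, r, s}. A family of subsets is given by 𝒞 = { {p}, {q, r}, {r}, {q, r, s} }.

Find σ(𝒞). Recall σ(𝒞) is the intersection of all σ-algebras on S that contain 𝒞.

Start: 𝒞 ∪ {∅, S} = { ∅, {p}, {r}, {q, r}, {q, r, s}, S }.
Step 1: +4 →
  {p, r}  = {r} ∪ {p}
  {p, s}  = S∖{q, r}
  {p, q, r}  = {q, r} ∪ {p}
  {p, q, s}  = S∖{r}
  — 10 sets.
Step 2: +3 →
  {s}  = S∖{p, q, r}
  {q, s}  = S∖{p, r}
  {p, r, s}  = {r} ∪ {p, s}
  — 13 sets.
Step 3. New:
  {q}  = S∖{p, r, s}
  {r, s}  = {r} ∪ {s}
  — 15 sets.
Step 4: +1 →
  {p, q}  = S∖{r, s}
  — 16 sets.
Step 5: already closed under ᶜ and ∪.

Therefore σ(𝒞) = { ∅, {p}, {q}, {r}, {s}, {p, q}, {p, r}, {p, s}, {q, r}, {q, s}, {r, s}, {p, q, r}, {p, q, s}, {p, r, s}, {q, r, s}, S } (|σ(𝒞)| = 16).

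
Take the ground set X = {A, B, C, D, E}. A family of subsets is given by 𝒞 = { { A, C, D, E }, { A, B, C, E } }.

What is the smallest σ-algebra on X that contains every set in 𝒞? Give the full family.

Initial family (4 sets): { {}, { A, B, C, E }, { A, C, D, E }, X }.
Iteration 1: +2 →
  { B }  = complement { A, C, D, E }
  { D }  = complement { A, B, C, E }
  |family| = 6
Iteration 2 adds 1:
  { B, D }  = { D } ∪ { B }
  |family| = 7
Iteration 3: 1 new —
  { A, C, E }  = complement { B, D }
  |family| = 8
Iteration 4 adds nothing — fixpoint reached.

Hence σ(𝒞) has 8 members: { {}, { B }, { D }, { B, D }, { A, C, E }, { A, B, C, E }, { A, C, D, E }, X }.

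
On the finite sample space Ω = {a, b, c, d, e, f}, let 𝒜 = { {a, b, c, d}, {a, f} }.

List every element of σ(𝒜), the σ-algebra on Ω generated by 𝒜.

Initial family (4 sets): { {}, {a, f}, {a, b, c, d}, Ω }.
Pass 1: 3 new —
  {e, f}  = complement {a, b, c, d}
  {b, c, d, e}  = complement {a, f}
  {a, b, c, d, f}  = {a, f} ∪ {a, b, c, d}
  — 7 sets.
Pass 2: +4 →
  {e}  = complement {a, b, c, d, f}
  {a, e, f}  = {e, f} ∪ {a, f}
  {a, b, c, d, e}  = {a, b, c, d} ∪ {b, c, d, e}
  {b, c, d, e, f}  = {e, f} ∪ {b, c, d, e}
  — 11 sets.
Pass 3 (3 new):
  {a}  = complement {b, c, d, e, f}
  {f}  = complement {a, b, c, d, e}
  {b, c, d}  = complement {a, e, f}
  — 14 sets.
Pass 4. New:
  {a, e}  = {e} ∪ {a}
  {b, c, d, f}  = {b, c, d} ∪ {f}
  — 16 sets.
Pass 5: already closed under ᶜ and ∪.

σ(𝒜) = { {}, {a}, {e}, {f}, {a, e}, {a, f}, {e, f}, {a, e, f}, {b, c, d}, {a, b, c, d}, {b, c, d, e}, {b, c, d, f}, {a, b, c, d, e}, {a, b, c, d, f}, {b, c, d, e, f}, Ω }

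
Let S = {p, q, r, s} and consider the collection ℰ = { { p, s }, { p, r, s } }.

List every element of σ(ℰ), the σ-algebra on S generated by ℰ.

Answer: σ(ℰ) = { {  }, { q }, { r }, { p, s }, { q, r }, { p, q, s }, { p, r, s }, S }

Derivation:
Start: ℰ ∪ {∅, S} = { {  }, { p, s }, { p, r, s }, S }.
Pass 1 (2 new):
  { q }  = ᶜ of { p, r, s }
  { q, r }  = ᶜ of { p, s }
Pass 2: 1 new —
  { p, q, s }  = { p, s } ∪ { q }
Pass 3 (1 new):
  { r }  = ᶜ of { p, q, s }
After Pass 4 the family is unchanged; done.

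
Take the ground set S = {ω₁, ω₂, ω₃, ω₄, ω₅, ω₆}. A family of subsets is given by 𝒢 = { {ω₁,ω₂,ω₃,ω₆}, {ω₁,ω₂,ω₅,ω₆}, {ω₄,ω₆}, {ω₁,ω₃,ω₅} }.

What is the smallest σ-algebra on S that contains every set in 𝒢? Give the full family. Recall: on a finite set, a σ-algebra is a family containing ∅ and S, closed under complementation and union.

Start: 𝒢 ∪ {∅, S} = { {}, {ω₄,ω₆}, {ω₁,ω₃,ω₅}, {ω₁,ω₂,ω₃,ω₆}, {ω₁,ω₂,ω₅,ω₆}, S }.
Step 1 adds 8:
  {ω₃,ω₄}  = complement {ω₁,ω₂,ω₅,ω₆}
  {ω₄,ω₅}  = complement {ω₁,ω₂,ω₃,ω₆}
  {ω₂,ω₄,ω₆}  = complement {ω₁,ω₃,ω₅}
  {ω₁,ω₂,ω₃,ω₅}  = complement {ω₄,ω₆}
  {ω₁,ω₂,ω₃,ω₄,ω₆}  = {ω₄,ω₆} ∪ {ω₁,ω₂,ω₃,ω₆}
  {ω₁,ω₂,ω₃,ω₅,ω₆}  = {ω₁,ω₃,ω₅} ∪ {ω₁,ω₂,ω₃,ω₆}
  {ω₁,ω₂,ω₄,ω₅,ω₆}  = {ω₄,ω₆} ∪ {ω₁,ω₂,ω₅,ω₆}
  {ω₁,ω₃,ω₄,ω₅,ω₆}  = {ω₁,ω₃,ω₅} ∪ {ω₄,ω₆}
  |family| = 14
Step 2: 11 new —
  {ω₂}  = complement {ω₁,ω₃,ω₄,ω₅,ω₆}
  {ω₃}  = complement {ω₁,ω₂,ω₄,ω₅,ω₆}
  {ω₄}  = complement {ω₁,ω₂,ω₃,ω₅,ω₆}
  {ω₅}  = complement {ω₁,ω₂,ω₃,ω₄,ω₆}
  {ω₃,ω₄,ω₅}  = {ω₃,ω₄} ∪ {ω₄,ω₅}
  {ω₃,ω₄,ω₆}  = {ω₃,ω₄} ∪ {ω₄,ω₆}
  {ω₄,ω₅,ω₆}  = {ω₄,ω₅} ∪ {ω₄,ω₆}
  {ω₁,ω₃,ω₄,ω₅}  = {ω₃,ω₄} ∪ {ω₁,ω₃,ω₅}
  {ω₂,ω₃,ω₄,ω₆}  = {ω₂,ω₄,ω₆} ∪ {ω₃,ω₄}
  {ω₂,ω₄,ω₅,ω₆}  = {ω₂,ω₄,ω₆} ∪ {ω₄,ω₅}
  {ω₁,ω₂,ω₃,ω₄,ω₅}  = {ω₃,ω₄} ∪ {ω₁,ω₂,ω₃,ω₅}
  |family| = 25
Step 3: +16 →
  {ω₆}  = complement {ω₁,ω₂,ω₃,ω₄,ω₅}
  {ω₁,ω₃}  = complement {ω₂,ω₄,ω₅,ω₆}
  {ω₁,ω₅}  = complement {ω₂,ω₃,ω₄,ω₆}
  {ω₂,ω₃}  = {ω₂} ∪ {ω₃}
  {ω₂,ω₄}  = {ω₂} ∪ {ω₄}
  {ω₂,ω₅}  = {ω₂} ∪ {ω₅}
  {ω₂,ω₆}  = complement {ω₁,ω₃,ω₄,ω₅}
  {ω₃,ω₅}  = {ω₅} ∪ {ω₃}
  {ω₁,ω₂,ω₃}  = complement {ω₄,ω₅,ω₆}
  {ω₁,ω₂,ω₅}  = complement {ω₃,ω₄,ω₆}
  {ω₁,ω₂,ω₆}  = complement {ω₃,ω₄,ω₅}
  {ω₂,ω₃,ω₄}  = {ω₃,ω₄} ∪ {ω₂}
  {ω₂,ω₄,ω₅}  = {ω₂} ∪ {ω₄,ω₅}
  {ω₂,ω₃,ω₄,ω₅}  = {ω₃,ω₄,ω₅} ∪ {ω₂}
  {ω₃,ω₄,ω₅,ω₆}  = {ω₃,ω₄,ω₅} ∪ {ω₃,ω₄,ω₆}
  {ω₂,ω₃,ω₄,ω₅,ω₆}  = {ω₂,ω₄,ω₆} ∪ {ω₃,ω₄,ω₅}
  |family| = 41
Step 4 (20 new):
  {ω₁}  = complement {ω₂,ω₃,ω₄,ω₅,ω₆}
  {ω₁,ω₂}  = complement {ω₃,ω₄,ω₅,ω₆}
  {ω₁,ω₆}  = complement {ω₂,ω₃,ω₄,ω₅}
  {ω₃,ω₆}  = {ω₃} ∪ {ω₆}
  {ω₅,ω₆}  = {ω₆} ∪ {ω₅}
  {ω₁,ω₃,ω₄}  = {ω₃,ω₄} ∪ {ω₁,ω₃}
  {ω₁,ω₃,ω₆}  = complement {ω₂,ω₄,ω₅}
  {ω₁,ω₄,ω₅}  = {ω₄,ω₅} ∪ {ω₁,ω₅}
  {ω₁,ω₅,ω₆}  = complement {ω₂,ω₃,ω₄}
  {ω₂,ω₃,ω₅}  = {ω₂} ∪ {ω₃,ω₅}
  {ω₂,ω₃,ω₆}  = {ω₂,ω₆} ∪ {ω₃}
  {ω₂,ω₅,ω₆}  = {ω₂,ω₆} ∪ {ω₂,ω₅}
  {ω₃,ω₅,ω₆}  = {ω₃,ω₅} ∪ {ω₆}
  {ω₁,ω₂,ω₃,ω₄}  = {ω₃,ω₄} ∪ {ω₁,ω₂,ω₃}
  {ω₁,ω₂,ω₄,ω₅}  = {ω₄,ω₅} ∪ {ω₁,ω₂,ω₅}
  {ω₁,ω₂,ω₄,ω₆}  = complement {ω₃,ω₅}
  {ω₁,ω₃,ω₄,ω₆}  = complement {ω₂,ω₅}
  {ω₁,ω₃,ω₅,ω₆}  = complement {ω₂,ω₄}
  {ω₁,ω₄,ω₅,ω₆}  = complement {ω₂,ω₃}
  {ω₂,ω₃,ω₅,ω₆}  = {ω₃,ω₅} ∪ {ω₂,ω₆}
  |family| = 61
Step 5: +3 →
  {ω₁,ω₄}  = complement {ω₂,ω₃,ω₅,ω₆}
  {ω₁,ω₂,ω₄}  = complement {ω₃,ω₅,ω₆}
  {ω₁,ω₄,ω₆}  = complement {ω₂,ω₃,ω₅}
  |family| = 64
Step 6 adds nothing — fixpoint reached.

|σ(𝒢)| = 64.  σ(𝒢) = { {}, {ω₁}, {ω₂}, {ω₃}, {ω₄}, {ω₅}, {ω₆}, {ω₁,ω₂}, {ω₁,ω₃}, {ω₁,ω₄}, {ω₁,ω₅}, {ω₁,ω₆}, {ω₂,ω₃}, {ω₂,ω₄}, {ω₂,ω₅}, {ω₂,ω₆}, {ω₃,ω₄}, {ω₃,ω₅}, {ω₃,ω₆}, {ω₄,ω₅}, {ω₄,ω₆}, {ω₅,ω₆}, {ω₁,ω₂,ω₃}, {ω₁,ω₂,ω₄}, {ω₁,ω₂,ω₅}, {ω₁,ω₂,ω₆}, {ω₁,ω₃,ω₄}, {ω₁,ω₃,ω₅}, {ω₁,ω₃,ω₆}, {ω₁,ω₄,ω₅}, {ω₁,ω₄,ω₆}, {ω₁,ω₅,ω₆}, {ω₂,ω₃,ω₄}, {ω₂,ω₃,ω₅}, {ω₂,ω₃,ω₆}, {ω₂,ω₄,ω₅}, {ω₂,ω₄,ω₆}, {ω₂,ω₅,ω₆}, {ω₃,ω₄,ω₅}, {ω₃,ω₄,ω₆}, {ω₃,ω₅,ω₆}, {ω₄,ω₅,ω₆}, {ω₁,ω₂,ω₃,ω₄}, {ω₁,ω₂,ω₃,ω₅}, {ω₁,ω₂,ω₃,ω₆}, {ω₁,ω₂,ω₄,ω₅}, {ω₁,ω₂,ω₄,ω₆}, {ω₁,ω₂,ω₅,ω₆}, {ω₁,ω₃,ω₄,ω₅}, {ω₁,ω₃,ω₄,ω₆}, {ω₁,ω₃,ω₅,ω₆}, {ω₁,ω₄,ω₅,ω₆}, {ω₂,ω₃,ω₄,ω₅}, {ω₂,ω₃,ω₄,ω₆}, {ω₂,ω₃,ω₅,ω₆}, {ω₂,ω₄,ω₅,ω₆}, {ω₃,ω₄,ω₅,ω₆}, {ω₁,ω₂,ω₃,ω₄,ω₅}, {ω₁,ω₂,ω₃,ω₄,ω₆}, {ω₁,ω₂,ω₃,ω₅,ω₆}, {ω₁,ω₂,ω₄,ω₅,ω₆}, {ω₁,ω₃,ω₄,ω₅,ω₆}, {ω₂,ω₃,ω₄,ω₅,ω₆}, S }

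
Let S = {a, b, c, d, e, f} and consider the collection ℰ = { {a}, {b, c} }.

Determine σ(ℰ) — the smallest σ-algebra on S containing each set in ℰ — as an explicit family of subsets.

Answer: σ(ℰ) = { {}, {a}, {b, c}, {a, b, c}, {d, e, f}, {a, d, e, f}, {b, c, d, e, f}, S }

Derivation:
Take S₀ = ℰ ∪ {∅, S} = { {}, {a}, {b, c}, S }.
Pass 1 adds 3:
  {a, b, c}  = {b, c} ∪ {a}
  {a, d, e, f}  = {b, c}ᶜ
  {b, c, d, e, f}  = {a}ᶜ
Pass 2: 1 new —
  {d, e, f}  = {a, b, c}ᶜ
Pass 3: closed — nothing new.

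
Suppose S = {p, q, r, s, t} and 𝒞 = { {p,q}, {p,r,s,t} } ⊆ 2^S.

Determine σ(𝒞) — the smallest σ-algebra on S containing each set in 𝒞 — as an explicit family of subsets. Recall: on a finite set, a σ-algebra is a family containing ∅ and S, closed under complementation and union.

Begin from { {}, {p,q}, {p,r,s,t}, S } (that is, 𝒞 plus ∅ and S).
Step 1: +2 →
  {q}  = S∖{p,r,s,t}
  {r,s,t}  = S∖{p,q}
  — 6 sets.
Step 2 adds 1:
  {q,r,s,t}  = {r,s,t} ∪ {q}
  — 7 sets.
Step 3 adds 1:
  {p}  = S∖{q,r,s,t}
  — 8 sets.
Step 4: already closed under ᶜ and ∪.

Hence σ(𝒞) has 8 members: { {}, {p}, {q}, {p,q}, {r,s,t}, {p,r,s,t}, {q,r,s,t}, S }.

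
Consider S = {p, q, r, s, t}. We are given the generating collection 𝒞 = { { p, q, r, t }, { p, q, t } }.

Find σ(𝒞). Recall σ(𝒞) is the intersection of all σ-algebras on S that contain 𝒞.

σ(𝒞) (8 sets): { ∅, { r }, { s }, { r, s }, { p, q, t }, { p, q, r, t }, { p, q, s, t }, S }

Check:
Begin from { ∅, { p, q, t }, { p, q, r, t }, S } (that is, 𝒞 plus ∅ and S).
Round 1 (2 new):
  { s }  = { p, q, r, t }ᶜ
  { r, s }  = { p, q, t }ᶜ
  [6 total]
Round 2 (1 new):
  { p, q, s, t }  = { p, q, t } ∪ { s }
  [7 total]
Round 3 (1 new):
  { r }  = { p, q, s, t }ᶜ
  [8 total]
Round 4: already closed under ᶜ and ∪.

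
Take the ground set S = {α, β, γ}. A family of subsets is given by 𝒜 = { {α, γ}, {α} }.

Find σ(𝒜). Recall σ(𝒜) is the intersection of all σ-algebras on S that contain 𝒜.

σ(𝒜) = { {}, {α}, {β}, {γ}, {α, β}, {α, γ}, {β, γ}, S }

Working:
Initial family (4 sets): { {}, {α}, {α, γ}, S }.
Step 1 (2 new):
  {β}  = complement {α, γ}
  {β, γ}  = complement {α}
Step 2. New:
  {α, β}  = {β} ∪ {α}
Step 3 (1 new):
  {γ}  = complement {α, β}
Step 4: stable.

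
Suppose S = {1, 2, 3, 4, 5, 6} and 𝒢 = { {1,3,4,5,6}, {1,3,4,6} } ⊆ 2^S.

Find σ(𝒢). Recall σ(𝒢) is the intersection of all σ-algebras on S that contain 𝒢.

Answer: σ(𝒢) = { {}, {2}, {5}, {2,5}, {1,3,4,6}, {1,2,3,4,6}, {1,3,4,5,6}, S }

Working:
Take S₀ = 𝒢 ∪ {∅, S} = { {}, {1,3,4,6}, {1,3,4,5,6}, S }.
Pass 1 (2 new):
  {2}  = {1,3,4,5,6}ᶜ
  {2,5}  = {1,3,4,6}ᶜ
  — 6 sets.
Pass 2: 1 new —
  {1,2,3,4,6}  = {1,3,4,6} ∪ {2}
  — 7 sets.
Pass 3: +1 →
  {5}  = {1,2,3,4,6}ᶜ
  — 8 sets.
Pass 4: stable.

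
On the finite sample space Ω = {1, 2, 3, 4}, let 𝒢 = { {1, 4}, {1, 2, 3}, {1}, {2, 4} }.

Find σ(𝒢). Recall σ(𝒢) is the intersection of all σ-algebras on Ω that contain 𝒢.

σ(𝒢) (16 sets): { ∅, {1}, {2}, {3}, {4}, {1, 2}, {1, 3}, {1, 4}, {2, 3}, {2, 4}, {3, 4}, {1, 2, 3}, {1, 2, 4}, {1, 3, 4}, {2, 3, 4}, Ω }

Derivation:
Take S₀ = 𝒢 ∪ {∅, Ω} = { ∅, {1}, {1, 4}, {2, 4}, {1, 2, 3}, Ω }.
Pass 1: +5 →
  {4}  = ᶜ of {1, 2, 3}
  {1, 3}  = ᶜ of {2, 4}
  {2, 3}  = ᶜ of {1, 4}
  {1, 2, 4}  = {1, 4} ∪ {2, 4}
  {2, 3, 4}  = ᶜ of {1}
  [11 total]
Pass 2. New:
  {3}  = ᶜ of {1, 2, 4}
  {1, 3, 4}  = {1, 4} ∪ {1, 3}
  [13 total]
Pass 3. New:
  {2}  = ᶜ of {1, 3, 4}
  {3, 4}  = {3} ∪ {4}
  [15 total]
Pass 4 (1 new):
  {1, 2}  = ᶜ of {3, 4}
  [16 total]
Pass 5: closed — nothing new.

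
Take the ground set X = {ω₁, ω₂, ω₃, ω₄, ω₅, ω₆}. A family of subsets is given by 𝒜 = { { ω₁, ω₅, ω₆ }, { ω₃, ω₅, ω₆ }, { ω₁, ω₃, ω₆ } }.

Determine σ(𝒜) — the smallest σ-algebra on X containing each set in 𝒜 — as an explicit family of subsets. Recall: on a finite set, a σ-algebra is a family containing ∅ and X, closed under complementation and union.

Answer: σ(𝒜) = { {}, { ω₁ }, { ω₃ }, { ω₅ }, { ω₆ }, { ω₁, ω₃ }, { ω₁, ω₅ }, { ω₁, ω₆ }, { ω₂, ω₄ }, { ω₃, ω₅ }, { ω₃, ω₆ }, { ω₅, ω₆ }, { ω₁, ω₂, ω₄ }, { ω₁, ω₃, ω₅ }, { ω₁, ω₃, ω₆ }, { ω₁, ω₅, ω₆ }, { ω₂, ω₃, ω₄ }, { ω₂, ω₄, ω₅ }, { ω₂, ω₄, ω₆ }, { ω₃, ω₅, ω₆ }, { ω₁, ω₂, ω₃, ω₄ }, { ω₁, ω₂, ω₄, ω₅ }, { ω₁, ω₂, ω₄, ω₆ }, { ω₁, ω₃, ω₅, ω₆ }, { ω₂, ω₃, ω₄, ω₅ }, { ω₂, ω₃, ω₄, ω₆ }, { ω₂, ω₄, ω₅, ω₆ }, { ω₁, ω₂, ω₃, ω₄, ω₅ }, { ω₁, ω₂, ω₃, ω₄, ω₆ }, { ω₁, ω₂, ω₄, ω₅, ω₆ }, { ω₂, ω₃, ω₄, ω₅, ω₆ }, X }

Check:
Begin from { {}, { ω₁, ω₃, ω₆ }, { ω₁, ω₅, ω₆ }, { ω₃, ω₅, ω₆ }, X } (that is, 𝒜 plus ∅ and X).
Pass 1 (4 new):
  { ω₁, ω₂, ω₄ }  = { ω₃, ω₅, ω₆ }ᶜ
  { ω₂, ω₃, ω₄ }  = { ω₁, ω₅, ω₆ }ᶜ
  { ω₂, ω₄, ω₅ }  = { ω₁, ω₃, ω₆ }ᶜ
  { ω₁, ω₃, ω₅, ω₆ }  = { ω₁, ω₅, ω₆ } ∪ { ω₁, ω₃, ω₆ }
  [9 total]
Pass 2 (7 new):
  { ω₂, ω₄ }  = { ω₁, ω₃, ω₅, ω₆ }ᶜ
  { ω₁, ω₂, ω₃, ω₄ }  = { ω₂, ω₃, ω₄ } ∪ { ω₁, ω₂, ω₄ }
  { ω₁, ω₂, ω₄, ω₅ }  = { ω₁, ω₂, ω₄ } ∪ { ω₂, ω₄, ω₅ }
  { ω₂, ω₃, ω₄, ω₅ }  = { ω₂, ω₃, ω₄ } ∪ { ω₂, ω₄, ω₅ }
  { ω₁, ω₂, ω₃, ω₄, ω₆ }  = { ω₂, ω₃, ω₄ } ∪ { ω₁, ω₃, ω₆ }
  { ω₁, ω₂, ω₄, ω₅, ω₆ }  = { ω₁, ω₂, ω₄ } ∪ { ω₁, ω₅, ω₆ }
  { ω₂, ω₃, ω₄, ω₅, ω₆ }  = { ω₂, ω₃, ω₄ } ∪ { ω₃, ω₅, ω₆ }
  [16 total]
Pass 3 adds 7:
  { ω₁ }  = { ω₂, ω₃, ω₄, ω₅, ω₆ }ᶜ
  { ω₃ }  = { ω₁, ω₂, ω₄, ω₅, ω₆ }ᶜ
  { ω₅ }  = { ω₁, ω₂, ω₃, ω₄, ω₆ }ᶜ
  { ω₁, ω₆ }  = { ω₂, ω₃, ω₄, ω₅ }ᶜ
  { ω₃, ω₆ }  = { ω₁, ω₂, ω₄, ω₅ }ᶜ
  { ω₅, ω₆ }  = { ω₁, ω₂, ω₃, ω₄ }ᶜ
  { ω₁, ω₂, ω₃, ω₄, ω₅ }  = { ω₁, ω₂, ω₄, ω₅ } ∪ { ω₁, ω₂, ω₃, ω₄ }
  [23 total]
Pass 4: 7 new —
  { ω₆ }  = { ω₁, ω₂, ω₃, ω₄, ω₅ }ᶜ
  { ω₁, ω₃ }  = { ω₃ } ∪ { ω₁ }
  { ω₁, ω₅ }  = { ω₅ } ∪ { ω₁ }
  { ω₃, ω₅ }  = { ω₅ } ∪ { ω₃ }
  { ω₁, ω₂, ω₄, ω₆ }  = { ω₁, ω₆ } ∪ { ω₁, ω₂, ω₄ }
  { ω₂, ω₃, ω₄, ω₆ }  = { ω₂, ω₃, ω₄ } ∪ { ω₃, ω₆ }
  { ω₂, ω₄, ω₅, ω₆ }  = { ω₅, ω₆ } ∪ { ω₂, ω₄ }
  [30 total]
Pass 5. New:
  { ω₁, ω₃, ω₅ }  = { ω₅ } ∪ { ω₁, ω₃ }
  { ω₂, ω₄, ω₆ }  = { ω₆ } ∪ { ω₂, ω₄ }
  [32 total]
Pass 6: already closed under ᶜ and ∪.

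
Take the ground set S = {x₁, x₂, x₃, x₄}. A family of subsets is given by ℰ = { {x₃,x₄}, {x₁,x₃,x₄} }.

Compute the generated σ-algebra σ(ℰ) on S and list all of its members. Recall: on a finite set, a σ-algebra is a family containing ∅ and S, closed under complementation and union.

σ(ℰ) (8 sets): { {}, {x₁}, {x₂}, {x₁,x₂}, {x₃,x₄}, {x₁,x₃,x₄}, {x₂,x₃,x₄}, S }

Working:
Begin from { {}, {x₃,x₄}, {x₁,x₃,x₄}, S } (that is, ℰ plus ∅ and S).
Pass 1. New:
  {x₂}  = S∖{x₁,x₃,x₄}
  {x₁,x₂}  = S∖{x₃,x₄}
  [6 total]
Pass 2: +1 →
  {x₂,x₃,x₄}  = {x₃,x₄} ∪ {x₂}
  [7 total]
Pass 3 adds 1:
  {x₁}  = S∖{x₂,x₃,x₄}
  [8 total]
Pass 4 adds nothing — fixpoint reached.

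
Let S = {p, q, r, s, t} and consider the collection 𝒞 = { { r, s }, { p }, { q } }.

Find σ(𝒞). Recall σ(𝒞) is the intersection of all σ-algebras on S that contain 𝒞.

σ(𝒞) (16 sets): { ∅, { p }, { q }, { t }, { p, q }, { p, t }, { q, t }, { r, s }, { p, q, t }, { p, r, s }, { q, r, s }, { r, s, t }, { p, q, r, s }, { p, r, s, t }, { q, r, s, t }, S }

Derivation:
Take S₀ = 𝒞 ∪ {∅, S} = { ∅, { p }, { q }, { r, s }, S }.
Pass 1: 6 new —
  { p, q }  = { q } ∪ { p }
  { p, q, t }  = ᶜ of { r, s }
  { p, r, s }  = { r, s } ∪ { p }
  { q, r, s }  = { r, s } ∪ { q }
  { p, r, s, t }  = ᶜ of { q }
  { q, r, s, t }  = ᶜ of { p }
  (now 11)
Pass 2: 4 new —
  { p, t }  = ᶜ of { q, r, s }
  { q, t }  = ᶜ of { p, r, s }
  { r, s, t }  = ᶜ of { p, q }
  { p, q, r, s }  = { r, s } ∪ { p, q }
  (now 15)
Pass 3 (1 new):
  { t }  = ᶜ of { p, q, r, s }
  (now 16)
After Pass 4 the family is unchanged; done.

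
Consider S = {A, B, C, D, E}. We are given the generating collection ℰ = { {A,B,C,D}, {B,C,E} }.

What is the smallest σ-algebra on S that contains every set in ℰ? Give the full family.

|σ(ℰ)| = 8.  σ(ℰ) = { {}, {E}, {A,D}, {B,C}, {A,D,E}, {B,C,E}, {A,B,C,D}, S }

Trace:
Seed the family with ℰ together with ∅ and S: { {}, {B,C,E}, {A,B,C,D}, S }.
Pass 1: 2 new —
  {E}  = S∖{A,B,C,D}
  {A,D}  = S∖{B,C,E}
  |family| = 6
Pass 2 adds 1:
  {A,D,E}  = {A,D} ∪ {E}
  |family| = 7
Pass 3 adds 1:
  {B,C}  = S∖{A,D,E}
  |family| = 8
Pass 4: stable.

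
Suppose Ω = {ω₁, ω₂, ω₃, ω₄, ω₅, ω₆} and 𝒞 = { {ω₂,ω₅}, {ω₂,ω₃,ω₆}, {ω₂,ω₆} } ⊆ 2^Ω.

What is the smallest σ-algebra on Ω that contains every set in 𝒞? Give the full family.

Answer: σ(𝒞) = { {}, {ω₂}, {ω₃}, {ω₅}, {ω₆}, {ω₁,ω₄}, {ω₂,ω₃}, {ω₂,ω₅}, {ω₂,ω₆}, {ω₃,ω₅}, {ω₃,ω₆}, {ω₅,ω₆}, {ω₁,ω₂,ω₄}, {ω₁,ω₃,ω₄}, {ω₁,ω₄,ω₅}, {ω₁,ω₄,ω₆}, {ω₂,ω₃,ω₅}, {ω₂,ω₃,ω₆}, {ω₂,ω₅,ω₆}, {ω₃,ω₅,ω₆}, {ω₁,ω₂,ω₃,ω₄}, {ω₁,ω₂,ω₄,ω₅}, {ω₁,ω₂,ω₄,ω₆}, {ω₁,ω₃,ω₄,ω₅}, {ω₁,ω₃,ω₄,ω₆}, {ω₁,ω₄,ω₅,ω₆}, {ω₂,ω₃,ω₅,ω₆}, {ω₁,ω₂,ω₃,ω₄,ω₅}, {ω₁,ω₂,ω₃,ω₄,ω₆}, {ω₁,ω₂,ω₄,ω₅,ω₆}, {ω₁,ω₃,ω₄,ω₅,ω₆}, Ω }

Working:
Seed the family with 𝒞 together with ∅ and Ω: { {}, {ω₂,ω₅}, {ω₂,ω₆}, {ω₂,ω₃,ω₆}, Ω }.
Iteration 1: +5 →
  {ω₁,ω₄,ω₅}  = complement {ω₂,ω₃,ω₆}
  {ω₂,ω₅,ω₆}  = {ω₂,ω₅} ∪ {ω₂,ω₆}
  {ω₁,ω₃,ω₄,ω₅}  = complement {ω₂,ω₆}
  {ω₁,ω₃,ω₄,ω₆}  = complement {ω₂,ω₅}
  {ω₂,ω₃,ω₅,ω₆}  = {ω₂,ω₅} ∪ {ω₂,ω₃,ω₆}
Iteration 2 adds 7:
  {ω₁,ω₄}  = complement {ω₂,ω₃,ω₅,ω₆}
  {ω₁,ω₃,ω₄}  = complement {ω₂,ω₅,ω₆}
  {ω₁,ω₂,ω₄,ω₅}  = {ω₁,ω₄,ω₅} ∪ {ω₂,ω₅}
  {ω₁,ω₂,ω₃,ω₄,ω₅}  = {ω₂,ω₅} ∪ {ω₁,ω₃,ω₄,ω₅}
  {ω₁,ω₂,ω₃,ω₄,ω₆}  = {ω₂,ω₃,ω₆} ∪ {ω₁,ω₃,ω₄,ω₆}
  {ω₁,ω₂,ω₄,ω₅,ω₆}  = {ω₁,ω₄,ω₅} ∪ {ω₂,ω₆}
  {ω₁,ω₃,ω₄,ω₅,ω₆}  = {ω₁,ω₄,ω₅} ∪ {ω₁,ω₃,ω₄,ω₆}
Iteration 3. New:
  {ω₂}  = complement {ω₁,ω₃,ω₄,ω₅,ω₆}
  {ω₃}  = complement {ω₁,ω₂,ω₄,ω₅,ω₆}
  {ω₅}  = complement {ω₁,ω₂,ω₃,ω₄,ω₆}
  {ω₆}  = complement {ω₁,ω₂,ω₃,ω₄,ω₅}
  {ω₃,ω₆}  = complement {ω₁,ω₂,ω₄,ω₅}
  {ω₁,ω₂,ω₄,ω₆}  = {ω₁,ω₄} ∪ {ω₂,ω₆}
Iteration 4: +9 →
  {ω₂,ω₃}  = {ω₂} ∪ {ω₃}
  {ω₃,ω₅}  = complement {ω₁,ω₂,ω₄,ω₆}
  {ω₅,ω₆}  = {ω₆} ∪ {ω₅}
  {ω₁,ω₂,ω₄}  = {ω₂} ∪ {ω₁,ω₄}
  {ω₁,ω₄,ω₆}  = {ω₆} ∪ {ω₁,ω₄}
  {ω₂,ω₃,ω₅}  = {ω₂,ω₅} ∪ {ω₃}
  {ω₃,ω₅,ω₆}  = {ω₅} ∪ {ω₃,ω₆}
  {ω₁,ω₂,ω₃,ω₄}  = {ω₂} ∪ {ω₁,ω₃,ω₄}
  {ω₁,ω₄,ω₅,ω₆}  = {ω₁,ω₄,ω₅} ∪ {ω₆}
Iteration 5 adds nothing — fixpoint reached.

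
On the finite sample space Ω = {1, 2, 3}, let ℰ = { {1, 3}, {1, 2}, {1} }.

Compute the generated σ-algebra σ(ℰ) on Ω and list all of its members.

|σ(ℰ)| = 8.  σ(ℰ) = { ∅, {1}, {2}, {3}, {1, 2}, {1, 3}, {2, 3}, Ω }

Working:
Take S₀ = ℰ ∪ {∅, Ω} = { ∅, {1}, {1, 2}, {1, 3}, Ω }.
Pass 1 adds 3:
  {2}  = {1, 3}ᶜ
  {3}  = {1, 2}ᶜ
  {2, 3}  = {1}ᶜ
  — 8 sets.
Pass 2 adds nothing — fixpoint reached.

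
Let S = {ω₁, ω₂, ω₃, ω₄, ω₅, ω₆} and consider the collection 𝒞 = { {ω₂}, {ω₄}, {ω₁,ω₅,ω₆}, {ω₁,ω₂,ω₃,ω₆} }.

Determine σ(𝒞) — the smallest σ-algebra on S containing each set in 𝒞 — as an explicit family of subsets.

|σ(𝒞)| = 32.  σ(𝒞) = { {}, {ω₂}, {ω₃}, {ω₄}, {ω₅}, {ω₁,ω₆}, {ω₂,ω₃}, {ω₂,ω₄}, {ω₂,ω₅}, {ω₃,ω₄}, {ω₃,ω₅}, {ω₄,ω₅}, {ω₁,ω₂,ω₆}, {ω₁,ω₃,ω₆}, {ω₁,ω₄,ω₆}, {ω₁,ω₅,ω₆}, {ω₂,ω₃,ω₄}, {ω₂,ω₃,ω₅}, {ω₂,ω₄,ω₅}, {ω₃,ω₄,ω₅}, {ω₁,ω₂,ω₃,ω₆}, {ω₁,ω₂,ω₄,ω₆}, {ω₁,ω₂,ω₅,ω₆}, {ω₁,ω₃,ω₄,ω₆}, {ω₁,ω₃,ω₅,ω₆}, {ω₁,ω₄,ω₅,ω₆}, {ω₂,ω₃,ω₄,ω₅}, {ω₁,ω₂,ω₃,ω₄,ω₆}, {ω₁,ω₂,ω₃,ω₅,ω₆}, {ω₁,ω₂,ω₄,ω₅,ω₆}, {ω₁,ω₃,ω₄,ω₅,ω₆}, S }

Derivation:
Begin from { {}, {ω₂}, {ω₄}, {ω₁,ω₅,ω₆}, {ω₁,ω₂,ω₃,ω₆}, S } (that is, 𝒞 plus ∅ and S).
Step 1. New:
  {ω₂,ω₄}  = {ω₄} ∪ {ω₂}
  {ω₄,ω₅}  = ᶜ of {ω₁,ω₂,ω₃,ω₆}
  {ω₂,ω₃,ω₄}  = ᶜ of {ω₁,ω₅,ω₆}
  {ω₁,ω₂,ω₅,ω₆}  = {ω₁,ω₅,ω₆} ∪ {ω₂}
  {ω₁,ω₄,ω₅,ω₆}  = {ω₁,ω₅,ω₆} ∪ {ω₄}
  {ω₁,ω₂,ω₃,ω₄,ω₆}  = {ω₄} ∪ {ω₁,ω₂,ω₃,ω₆}
  {ω₁,ω₂,ω₃,ω₅,ω₆}  = ᶜ of {ω₄}
  {ω₁,ω₃,ω₄,ω₅,ω₆}  = ᶜ of {ω₂}
  (now 14)
Step 2. New:
  {ω₅}  = ᶜ of {ω₁,ω₂,ω₃,ω₄,ω₆}
  {ω₂,ω₃}  = ᶜ of {ω₁,ω₄,ω₅,ω₆}
  {ω₃,ω₄}  = ᶜ of {ω₁,ω₂,ω₅,ω₆}
  {ω₂,ω₄,ω₅}  = {ω₂} ∪ {ω₄,ω₅}
  {ω₁,ω₃,ω₅,ω₆}  = ᶜ of {ω₂,ω₄}
  {ω₂,ω₃,ω₄,ω₅}  = {ω₂,ω₃,ω₄} ∪ {ω₄,ω₅}
  {ω₁,ω₂,ω₄,ω₅,ω₆}  = {ω₁,ω₄,ω₅,ω₆} ∪ {ω₂}
  (now 21)
Step 3 adds 6:
  {ω₃}  = ᶜ of {ω₁,ω₂,ω₄,ω₅,ω₆}
  {ω₁,ω₆}  = ᶜ of {ω₂,ω₃,ω₄,ω₅}
  {ω₂,ω₅}  = {ω₂} ∪ {ω₅}
  {ω₁,ω₃,ω₆}  = ᶜ of {ω₂,ω₄,ω₅}
  {ω₂,ω₃,ω₅}  = {ω₅} ∪ {ω₂,ω₃}
  {ω₃,ω₄,ω₅}  = {ω₃,ω₄} ∪ {ω₄,ω₅}
  (now 27)
Step 4. New:
  {ω₃,ω₅}  = {ω₅} ∪ {ω₃}
  {ω₁,ω₂,ω₆}  = ᶜ of {ω₃,ω₄,ω₅}
  {ω₁,ω₄,ω₆}  = ᶜ of {ω₂,ω₃,ω₅}
  {ω₁,ω₂,ω₄,ω₆}  = {ω₁,ω₆} ∪ {ω₂,ω₄}
  {ω₁,ω₃,ω₄,ω₆}  = ᶜ of {ω₂,ω₅}
  (now 32)
Step 5: no new sets; the family is a σ-algebra.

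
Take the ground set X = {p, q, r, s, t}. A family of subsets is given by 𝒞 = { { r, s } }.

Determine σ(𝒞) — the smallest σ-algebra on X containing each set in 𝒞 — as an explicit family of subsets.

Answer: σ(𝒞) = { {  }, { r, s }, { p, q, t }, X }

Check:
Begin from { {  }, { r, s }, X } (that is, 𝒞 plus ∅ and X).
Pass 1: 1 new —
  { p, q, t }  = ᶜ of { r, s }
Pass 2: stable.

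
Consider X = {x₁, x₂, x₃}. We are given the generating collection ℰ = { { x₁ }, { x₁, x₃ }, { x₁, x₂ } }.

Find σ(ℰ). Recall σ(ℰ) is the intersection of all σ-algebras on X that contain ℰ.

σ(ℰ) = { ∅, { x₁ }, { x₂ }, { x₃ }, { x₁, x₂ }, { x₁, x₃ }, { x₂, x₃ }, X }

Check:
Take S₀ = ℰ ∪ {∅, X} = { ∅, { x₁ }, { x₁, x₂ }, { x₁, x₃ }, X }.
Iteration 1 (3 new):
  { x₂ }  = { x₁, x₃ }ᶜ
  { x₃ }  = { x₁, x₂ }ᶜ
  { x₂, x₃ }  = { x₁ }ᶜ
  — 8 sets.
After Iteration 2 the family is unchanged; done.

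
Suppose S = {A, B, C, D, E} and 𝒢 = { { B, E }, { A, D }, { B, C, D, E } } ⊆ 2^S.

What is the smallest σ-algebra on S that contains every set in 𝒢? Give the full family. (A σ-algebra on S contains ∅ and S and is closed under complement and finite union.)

σ(𝒢) = { {}, { A }, { C }, { D }, { A, C }, { A, D }, { B, E }, { C, D }, { A, B, E }, { A, C, D }, { B, C, E }, { B, D, E }, { A, B, C, E }, { A, B, D, E }, { B, C, D, E }, S }

Derivation:
Take S₀ = 𝒢 ∪ {∅, S} = { {}, { A, D }, { B, E }, { B, C, D, E }, S }.
Step 1 (4 new):
  { A }  = S∖{ B, C, D, E }
  { A, C, D }  = S∖{ B, E }
  { B, C, E }  = S∖{ A, D }
  { A, B, D, E }  = { B, E } ∪ { A, D }
  — 9 sets.
Step 2 (3 new):
  { C }  = S∖{ A, B, D, E }
  { A, B, E }  = { B, E } ∪ { A }
  { A, B, C, E }  = { B, C, E } ∪ { A }
  — 12 sets.
Step 3 adds 3:
  { D }  = S∖{ A, B, C, E }
  { A, C }  = { C } ∪ { A }
  { C, D }  = S∖{ A, B, E }
  — 15 sets.
Step 4: 1 new —
  { B, D, E }  = S∖{ A, C }
  — 16 sets.
Step 5: no new sets; the family is a σ-algebra.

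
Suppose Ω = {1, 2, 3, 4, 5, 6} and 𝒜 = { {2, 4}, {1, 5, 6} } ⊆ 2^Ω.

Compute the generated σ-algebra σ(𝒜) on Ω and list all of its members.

Take S₀ = 𝒜 ∪ {∅, Ω} = { {}, {2, 4}, {1, 5, 6}, Ω }.
Step 1: 3 new —
  {2, 3, 4}  = ᶜ of {1, 5, 6}
  {1, 3, 5, 6}  = ᶜ of {2, 4}
  {1, 2, 4, 5, 6}  = {1, 5, 6} ∪ {2, 4}
  (now 7)
Step 2: 1 new —
  {3}  = ᶜ of {1, 2, 4, 5, 6}
  (now 8)
After Step 3 the family is unchanged; done.

Hence σ(𝒜) has 8 members: { {}, {3}, {2, 4}, {1, 5, 6}, {2, 3, 4}, {1, 3, 5, 6}, {1, 2, 4, 5, 6}, Ω }.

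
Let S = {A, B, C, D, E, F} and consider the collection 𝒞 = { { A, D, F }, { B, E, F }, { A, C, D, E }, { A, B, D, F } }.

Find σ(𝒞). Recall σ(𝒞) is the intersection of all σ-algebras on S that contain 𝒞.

Initial family (6 sets): { ∅, { A, D, F }, { B, E, F }, { A, B, D, F }, { A, C, D, E }, S }.
Pass 1 adds 6:
  { B, F }  = ᶜ of { A, C, D, E }
  { C, E }  = ᶜ of { A, B, D, F }
  { A, C, D }  = ᶜ of { B, E, F }
  { B, C, E }  = ᶜ of { A, D, F }
  { A, B, D, E, F }  = { A, B, D, F } ∪ { B, E, F }
  { A, C, D, E, F }  = { A, C, D, E } ∪ { A, D, F }
  — 12 sets.
Pass 2: 6 new —
  { B }  = ᶜ of { A, C, D, E, F }
  { C }  = ᶜ of { A, B, D, E, F }
  { A, C, D, F }  = { A, D, F } ∪ { A, C, D }
  { B, C, E, F }  = { B, F } ∪ { B, C, E }
  { A, B, C, D, E }  = { A, C, D } ∪ { B, C, E }
  { A, B, C, D, F }  = { A, B, D, F } ∪ { A, C, D }
  — 18 sets.
Pass 3 adds 7:
  { E }  = ᶜ of { A, B, C, D, F }
  { F }  = ᶜ of { A, B, C, D, E }
  { A, D }  = ᶜ of { B, C, E, F }
  { B, C }  = { C } ∪ { B }
  { B, E }  = ᶜ of { A, C, D, F }
  { B, C, F }  = { C } ∪ { B, F }
  { A, B, C, D }  = { A, C, D } ∪ { B }
  — 25 sets.
Pass 4 adds 7:
  { C, F }  = { F } ∪ { C }
  { E, F }  = ᶜ of { A, B, C, D }
  { A, B, D }  = { B } ∪ { A, D }
  { A, D, E }  = ᶜ of { B, C, F }
  { C, E, F }  = { F } ∪ { C, E }
  { A, B, D, E }  = { B, E } ∪ { A, D }
  { A, D, E, F }  = ᶜ of { B, C }
  — 32 sets.
Pass 5: stable.

Hence σ(𝒞) has 32 members: { ∅, { B }, { C }, { E }, { F }, { A, D }, { B, C }, { B, E }, { B, F }, { C, E }, { C, F }, { E, F }, { A, B, D }, { A, C, D }, { A, D, E }, { A, D, F }, { B, C, E }, { B, C, F }, { B, E, F }, { C, E, F }, { A, B, C, D }, { A, B, D, E }, { A, B, D, F }, { A, C, D, E }, { A, C, D, F }, { A, D, E, F }, { B, C, E, F }, { A, B, C, D, E }, { A, B, C, D, F }, { A, B, D, E, F }, { A, C, D, E, F }, S }.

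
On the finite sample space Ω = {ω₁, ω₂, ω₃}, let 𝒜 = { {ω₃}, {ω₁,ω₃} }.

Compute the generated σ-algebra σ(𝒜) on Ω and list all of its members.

Start: 𝒜 ∪ {∅, Ω} = { {}, {ω₃}, {ω₁,ω₃}, Ω }.
Iteration 1 (2 new):
  {ω₂}  = complement {ω₁,ω₃}
  {ω₁,ω₂}  = complement {ω₃}
  |family| = 6
Iteration 2 (1 new):
  {ω₂,ω₃}  = {ω₃} ∪ {ω₂}
  |family| = 7
Iteration 3 adds 1:
  {ω₁}  = complement {ω₂,ω₃}
  |family| = 8
Iteration 4: stable.

Therefore σ(𝒜) = { {}, {ω₁}, {ω₂}, {ω₃}, {ω₁,ω₂}, {ω₁,ω₃}, {ω₂,ω₃}, Ω } (|σ(𝒜)| = 8).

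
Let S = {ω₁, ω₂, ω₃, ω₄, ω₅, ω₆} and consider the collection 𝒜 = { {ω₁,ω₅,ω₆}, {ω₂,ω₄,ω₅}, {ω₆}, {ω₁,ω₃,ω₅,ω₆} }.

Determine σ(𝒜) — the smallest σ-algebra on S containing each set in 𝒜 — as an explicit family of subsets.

Initial family (6 sets): { {}, {ω₆}, {ω₁,ω₅,ω₆}, {ω₂,ω₄,ω₅}, {ω₁,ω₃,ω₅,ω₆}, S }.
Step 1. New:
  {ω₂,ω₄}  = {ω₁,ω₃,ω₅,ω₆}ᶜ
  {ω₁,ω₃,ω₆}  = {ω₂,ω₄,ω₅}ᶜ
  {ω₂,ω₃,ω₄}  = {ω₁,ω₅,ω₆}ᶜ
  {ω₂,ω₄,ω₅,ω₆}  = {ω₂,ω₄,ω₅} ∪ {ω₆}
  {ω₁,ω₂,ω₃,ω₄,ω₅}  = {ω₆}ᶜ
  {ω₁,ω₂,ω₄,ω₅,ω₆}  = {ω₁,ω₅,ω₆} ∪ {ω₂,ω₄,ω₅}
Step 2 adds 7:
  {ω₃}  = {ω₁,ω₂,ω₄,ω₅,ω₆}ᶜ
  {ω₁,ω₃}  = {ω₂,ω₄,ω₅,ω₆}ᶜ
  {ω₂,ω₄,ω₆}  = {ω₆} ∪ {ω₂,ω₄}
  {ω₂,ω₃,ω₄,ω₅}  = {ω₂,ω₃,ω₄} ∪ {ω₂,ω₄,ω₅}
  {ω₂,ω₃,ω₄,ω₆}  = {ω₂,ω₃,ω₄} ∪ {ω₆}
  {ω₁,ω₂,ω₃,ω₄,ω₆}  = {ω₂,ω₃,ω₄} ∪ {ω₁,ω₃,ω₆}
  {ω₂,ω₃,ω₄,ω₅,ω₆}  = {ω₂,ω₃,ω₄} ∪ {ω₂,ω₄,ω₅,ω₆}
Step 3: +7 →
  {ω₁}  = {ω₂,ω₃,ω₄,ω₅,ω₆}ᶜ
  {ω₅}  = {ω₁,ω₂,ω₃,ω₄,ω₆}ᶜ
  {ω₁,ω₅}  = {ω₂,ω₃,ω₄,ω₆}ᶜ
  {ω₁,ω₆}  = {ω₂,ω₃,ω₄,ω₅}ᶜ
  {ω₃,ω₆}  = {ω₆} ∪ {ω₃}
  {ω₁,ω₃,ω₅}  = {ω₂,ω₄,ω₆}ᶜ
  {ω₁,ω₂,ω₃,ω₄}  = {ω₁,ω₃} ∪ {ω₂,ω₃,ω₄}
Step 4: 6 new —
  {ω₃,ω₅}  = {ω₅} ∪ {ω₃}
  {ω₅,ω₆}  = {ω₁,ω₂,ω₃,ω₄}ᶜ
  {ω₁,ω₂,ω₄}  = {ω₂,ω₄} ∪ {ω₁}
  {ω₃,ω₅,ω₆}  = {ω₅} ∪ {ω₃,ω₆}
  {ω₁,ω₂,ω₄,ω₅}  = {ω₃,ω₆}ᶜ
  {ω₁,ω₂,ω₄,ω₆}  = {ω₂,ω₄,ω₆} ∪ {ω₁,ω₆}
Step 5: no new sets; the family is a σ-algebra.

Therefore σ(𝒜) = { {}, {ω₁}, {ω₃}, {ω₅}, {ω₆}, {ω₁,ω₃}, {ω₁,ω₅}, {ω₁,ω₆}, {ω₂,ω₄}, {ω₃,ω₅}, {ω₃,ω₆}, {ω₅,ω₆}, {ω₁,ω₂,ω₄}, {ω₁,ω₃,ω₅}, {ω₁,ω₃,ω₆}, {ω₁,ω₅,ω₆}, {ω₂,ω₃,ω₄}, {ω₂,ω₄,ω₅}, {ω₂,ω₄,ω₆}, {ω₃,ω₅,ω₆}, {ω₁,ω₂,ω₃,ω₄}, {ω₁,ω₂,ω₄,ω₅}, {ω₁,ω₂,ω₄,ω₆}, {ω₁,ω₃,ω₅,ω₆}, {ω₂,ω₃,ω₄,ω₅}, {ω₂,ω₃,ω₄,ω₆}, {ω₂,ω₄,ω₅,ω₆}, {ω₁,ω₂,ω₃,ω₄,ω₅}, {ω₁,ω₂,ω₃,ω₄,ω₆}, {ω₁,ω₂,ω₄,ω₅,ω₆}, {ω₂,ω₃,ω₄,ω₅,ω₆}, S } (|σ(𝒜)| = 32).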